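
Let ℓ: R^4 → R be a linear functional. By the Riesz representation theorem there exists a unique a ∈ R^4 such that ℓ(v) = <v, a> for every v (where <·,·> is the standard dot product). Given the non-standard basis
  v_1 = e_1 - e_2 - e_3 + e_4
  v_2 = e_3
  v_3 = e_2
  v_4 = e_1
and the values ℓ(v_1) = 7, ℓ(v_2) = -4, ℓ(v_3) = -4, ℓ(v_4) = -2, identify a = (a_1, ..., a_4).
a = (-2, -4, -4, 1)

Write a = (a_1, ..., a_4) in the standard basis. For each basis vector v_i, ℓ(v_i) = <v_i, a> is a linear equation in the a_j's. Collect the n equations into a matrix system V a = ℓ, where row i of V is v_i (expressed in the standard basis). Since V is invertible (lower-triangular with 1s on the diagonal, up to permutation), solve by back-substitution:
  V =
[[1, -1, -1, 1],
 [0, 0, 1, 0],
 [0, 1, 0, 0],
 [1, 0, 0, 0]]
  V a = (7, -4, -4, -2)
Solving gives a = (-2, -4, -4, 1).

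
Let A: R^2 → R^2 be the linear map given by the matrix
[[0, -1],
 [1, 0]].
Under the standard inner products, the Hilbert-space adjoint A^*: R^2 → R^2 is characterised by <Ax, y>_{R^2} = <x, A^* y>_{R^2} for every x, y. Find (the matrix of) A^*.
A^* = A^T =
[[0, 1],
 [-1, 0]]

For real matrices with standard dot products, the defining identity <Ax, y> = <x, A^* y> gives (Ax)^T y = x^T (A^*) y, i.e. x^T A^T y = x^T (A^*) y. Since this holds for all x, y, we must have A^* = A^T. Therefore
A^* =
[[0, 1],
 [-1, 0]].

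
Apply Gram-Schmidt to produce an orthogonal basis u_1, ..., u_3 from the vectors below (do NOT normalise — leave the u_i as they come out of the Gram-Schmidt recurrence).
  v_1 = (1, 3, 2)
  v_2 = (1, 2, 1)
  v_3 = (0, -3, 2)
Orthogonal basis:
  u_1 = (1, 3, 2)
  u_2 = (5/14, 1/14, -2/7)
  u_3 = (5/3, -5/3, 5/3)

Apply the Gram-Schmidt recurrence
  u_1 = v_1
  u_i = v_i − Σ_{j<i} ((v_i · u_j) / (u_j · u_j)) · u_j.

Step by step this gives:
  u_1 = (1, 3, 2)
  u_2 = (5/14, 1/14, -2/7)
  u_3 = (5/3, -5/3, 5/3)

Orthogonality check:
  u_2 · u_1 = 0 (should be 0)
  u_3 · u_1 = 0 (should be 0)
  u_3 · u_2 = 0 (should be 0)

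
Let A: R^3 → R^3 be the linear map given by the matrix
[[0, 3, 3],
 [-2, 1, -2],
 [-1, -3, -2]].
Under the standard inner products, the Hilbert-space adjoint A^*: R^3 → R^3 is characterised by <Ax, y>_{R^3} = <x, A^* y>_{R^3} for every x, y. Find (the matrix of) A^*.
A^* = A^T =
[[0, -2, -1],
 [3, 1, -3],
 [3, -2, -2]]

For real matrices with standard dot products, the defining identity <Ax, y> = <x, A^* y> gives (Ax)^T y = x^T (A^*) y, i.e. x^T A^T y = x^T (A^*) y. Since this holds for all x, y, we must have A^* = A^T. Therefore
A^* =
[[0, -2, -1],
 [3, 1, -3],
 [3, -2, -2]].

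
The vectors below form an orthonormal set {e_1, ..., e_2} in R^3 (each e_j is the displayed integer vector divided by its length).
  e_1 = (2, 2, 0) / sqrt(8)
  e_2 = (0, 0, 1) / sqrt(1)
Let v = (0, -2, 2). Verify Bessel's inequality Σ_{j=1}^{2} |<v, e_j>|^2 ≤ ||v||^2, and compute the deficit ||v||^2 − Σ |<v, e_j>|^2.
Σ |<v, e_j>|^2 = 6; ||v||^2 = 8; deficit = 2

Write each e_j = u_j / sqrt(<u_j, u_j>) where u_j is the displayed integer vector. Then <v, e_j> = <v, u_j> / sqrt(<u_j, u_j>), so |<v, e_j>|^2 = <v, u_j>^2 / <u_j, u_j>.
Coefficients: <v, e_1> = -4/sqrt(8), <v, e_2> = 2/sqrt(1).
Square and sum: Σ |<v, e_j>|^2 = 6.
Compute ||v||^2 = v·v = 8.
Deficit = 8 − 6 = 2 ≥ 0, confirming Bessel's inequality. (The deficit equals ||v − Σ <v,e_j> e_j||^2, the squared distance from v to span{e_j}.)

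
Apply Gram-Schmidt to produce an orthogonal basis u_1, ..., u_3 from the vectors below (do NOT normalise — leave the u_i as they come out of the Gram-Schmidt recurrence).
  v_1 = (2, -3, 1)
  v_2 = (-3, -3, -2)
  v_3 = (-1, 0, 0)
Orthogonal basis:
  u_1 = (2, -3, 1)
  u_2 = (-22/7, -39/14, -29/14)
  u_3 = (-81/307, -9/307, 135/307)

Apply the Gram-Schmidt recurrence
  u_1 = v_1
  u_i = v_i − Σ_{j<i} ((v_i · u_j) / (u_j · u_j)) · u_j.

Step by step this gives:
  u_1 = (2, -3, 1)
  u_2 = (-22/7, -39/14, -29/14)
  u_3 = (-81/307, -9/307, 135/307)

Orthogonality check:
  u_2 · u_1 = 0 (should be 0)
  u_3 · u_1 = 0 (should be 0)
  u_3 · u_2 = 0 (should be 0)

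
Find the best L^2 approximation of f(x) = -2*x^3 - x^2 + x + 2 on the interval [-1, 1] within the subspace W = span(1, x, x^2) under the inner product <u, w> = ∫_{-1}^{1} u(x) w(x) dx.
g(x) = -x^2 - x/5 + 2

The best approximation g ∈ W is the orthogonal projection of f onto W. Writing g = a_0 + a_1 x + a_2 x^2, the coefficients solve the normal equations G · a = b where
  G_{ij} = <φ_i, φ_j> and b_i = <f, φ_i>, with φ_0 = 1, φ_1 = x, φ_2 = x^2.
G =
  [2, 0, 2/3]
  [0, 2/3, 0]
  [2/3, 0, 2/5],
b = (10/3, -2/15, 14/15).
Solving gives a_0 = 2, a_1 = -1/5, a_2 = -1, so
  g(x) = -x^2 - x/5 + 2.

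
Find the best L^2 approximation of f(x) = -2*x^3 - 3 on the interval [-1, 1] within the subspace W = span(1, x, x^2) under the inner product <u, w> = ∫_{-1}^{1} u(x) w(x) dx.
g(x) = -6*x/5 - 3

The best approximation g ∈ W is the orthogonal projection of f onto W. Writing g = a_0 + a_1 x + a_2 x^2, the coefficients solve the normal equations G · a = b where
  G_{ij} = <φ_i, φ_j> and b_i = <f, φ_i>, with φ_0 = 1, φ_1 = x, φ_2 = x^2.
G =
  [2, 0, 2/3]
  [0, 2/3, 0]
  [2/3, 0, 2/5],
b = (-6, -4/5, -2).
Solving gives a_0 = -3, a_1 = -6/5, a_2 = 0, so
  g(x) = -6*x/5 - 3.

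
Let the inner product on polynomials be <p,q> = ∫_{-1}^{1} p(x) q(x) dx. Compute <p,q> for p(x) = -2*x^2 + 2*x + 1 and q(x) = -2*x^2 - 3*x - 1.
<p,q> = -22/5

Expand the product: p(x)·q(x) = 4*x^4 + 2*x^3 - 6*x^2 - 5*x - 1.
∫_{-1}^{1} of each monomial x^k gives [2/(k+1) if k even, 0 if k odd]. Integrating term-by-term (or equivalently evaluating the antiderivative F(x) = 4*x^5/5 + x^4/2 - 2*x^3 - 5*x^2/2 - x at the endpoints):
  F(1) − F(−1) = -21/5 − (1/5) = -22/5.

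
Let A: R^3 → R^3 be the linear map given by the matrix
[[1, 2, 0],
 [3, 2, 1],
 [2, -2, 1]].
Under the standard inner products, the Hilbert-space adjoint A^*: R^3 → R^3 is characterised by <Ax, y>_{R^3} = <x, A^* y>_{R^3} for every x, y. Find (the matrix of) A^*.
A^* = A^T =
[[1, 3, 2],
 [2, 2, -2],
 [0, 1, 1]]

For real matrices with standard dot products, the defining identity <Ax, y> = <x, A^* y> gives (Ax)^T y = x^T (A^*) y, i.e. x^T A^T y = x^T (A^*) y. Since this holds for all x, y, we must have A^* = A^T. Therefore
A^* =
[[1, 3, 2],
 [2, 2, -2],
 [0, 1, 1]].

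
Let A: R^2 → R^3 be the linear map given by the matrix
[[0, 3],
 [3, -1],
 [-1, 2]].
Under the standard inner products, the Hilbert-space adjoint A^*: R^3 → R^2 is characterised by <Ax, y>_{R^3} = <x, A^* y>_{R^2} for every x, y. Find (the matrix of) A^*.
A^* = A^T =
[[0, 3, -1],
 [3, -1, 2]]

For real matrices with standard dot products, the defining identity <Ax, y> = <x, A^* y> gives (Ax)^T y = x^T (A^*) y, i.e. x^T A^T y = x^T (A^*) y. Since this holds for all x, y, we must have A^* = A^T. Therefore
A^* =
[[0, 3, -1],
 [3, -1, 2]].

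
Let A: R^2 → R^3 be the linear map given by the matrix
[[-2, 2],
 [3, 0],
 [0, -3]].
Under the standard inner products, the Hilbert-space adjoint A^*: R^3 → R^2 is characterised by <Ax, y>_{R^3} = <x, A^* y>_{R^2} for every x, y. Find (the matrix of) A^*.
A^* = A^T =
[[-2, 3, 0],
 [2, 0, -3]]

For real matrices with standard dot products, the defining identity <Ax, y> = <x, A^* y> gives (Ax)^T y = x^T (A^*) y, i.e. x^T A^T y = x^T (A^*) y. Since this holds for all x, y, we must have A^* = A^T. Therefore
A^* =
[[-2, 3, 0],
 [2, 0, -3]].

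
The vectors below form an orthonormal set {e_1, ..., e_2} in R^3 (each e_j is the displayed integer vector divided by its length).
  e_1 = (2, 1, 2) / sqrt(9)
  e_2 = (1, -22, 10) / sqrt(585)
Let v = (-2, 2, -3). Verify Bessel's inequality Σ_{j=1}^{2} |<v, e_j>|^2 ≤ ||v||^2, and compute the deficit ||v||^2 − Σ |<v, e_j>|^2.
Σ |<v, e_j>|^2 = 1104/65; ||v||^2 = 17; deficit = 1/65

Write each e_j = u_j / sqrt(<u_j, u_j>) where u_j is the displayed integer vector. Then <v, e_j> = <v, u_j> / sqrt(<u_j, u_j>), so |<v, e_j>|^2 = <v, u_j>^2 / <u_j, u_j>.
Coefficients: <v, e_1> = -8/sqrt(9), <v, e_2> = -76/sqrt(585).
Square and sum: Σ |<v, e_j>|^2 = 1104/65.
Compute ||v||^2 = v·v = 17.
Deficit = 17 − 1104/65 = 1/65 ≥ 0, confirming Bessel's inequality. (The deficit equals ||v − Σ <v,e_j> e_j||^2, the squared distance from v to span{e_j}.)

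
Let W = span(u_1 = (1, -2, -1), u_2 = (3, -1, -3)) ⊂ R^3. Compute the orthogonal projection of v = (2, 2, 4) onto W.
proj_W(v) = (-1, 2, 1)

Set up U = [u_1 | ... | u_2] ∈ R^(3×2). The projector onto W = col(U) is P = U (U^T U)^(-1) U^T.
Compute U^T U =
  [6, 8]
  [8, 19],
and U^T v = (-6, -8).
Solve U^T U · c = U^T v for the coefficients: c = (-1, 0). The projection is proj_W(v) = U c.
Check: (v - proj_W(v)) · u_1 = 0  (should be 0).
Check: (v - proj_W(v)) · u_2 = 0  (should be 0).
Result: proj_W(v) = (-1, 2, 1).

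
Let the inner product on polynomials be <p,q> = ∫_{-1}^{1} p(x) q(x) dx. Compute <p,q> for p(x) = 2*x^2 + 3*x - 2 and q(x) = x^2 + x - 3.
<p,q> = 142/15

Expand the product: p(x)·q(x) = 2*x^4 + 5*x^3 - 5*x^2 - 11*x + 6.
∫_{-1}^{1} of each monomial x^k gives [2/(k+1) if k even, 0 if k odd]. Integrating term-by-term (or equivalently evaluating the antiderivative F(x) = 2*x^5/5 + 5*x^4/4 - 5*x^3/3 - 11*x^2/2 + 6*x at the endpoints):
  F(1) − F(−1) = 29/60 − (-539/60) = 142/15.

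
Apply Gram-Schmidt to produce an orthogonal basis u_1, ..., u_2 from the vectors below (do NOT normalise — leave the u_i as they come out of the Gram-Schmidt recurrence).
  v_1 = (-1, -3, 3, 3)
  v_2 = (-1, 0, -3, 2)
Orthogonal basis:
  u_1 = (-1, -3, 3, 3)
  u_2 = (-15/14, -3/14, -39/14, 31/14)

Apply the Gram-Schmidt recurrence
  u_1 = v_1
  u_i = v_i − Σ_{j<i} ((v_i · u_j) / (u_j · u_j)) · u_j.

Step by step this gives:
  u_1 = (-1, -3, 3, 3)
  u_2 = (-15/14, -3/14, -39/14, 31/14)

Orthogonality check:
  u_2 · u_1 = 0 (should be 0)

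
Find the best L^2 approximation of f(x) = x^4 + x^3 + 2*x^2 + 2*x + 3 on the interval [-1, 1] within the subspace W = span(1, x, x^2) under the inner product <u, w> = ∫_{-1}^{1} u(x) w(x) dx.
g(x) = 20*x^2/7 + 13*x/5 + 102/35

The best approximation g ∈ W is the orthogonal projection of f onto W. Writing g = a_0 + a_1 x + a_2 x^2, the coefficients solve the normal equations G · a = b where
  G_{ij} = <φ_i, φ_j> and b_i = <f, φ_i>, with φ_0 = 1, φ_1 = x, φ_2 = x^2.
G =
  [2, 0, 2/3]
  [0, 2/3, 0]
  [2/3, 0, 2/5],
b = (116/15, 26/15, 108/35).
Solving gives a_0 = 102/35, a_1 = 13/5, a_2 = 20/7, so
  g(x) = 20*x^2/7 + 13*x/5 + 102/35.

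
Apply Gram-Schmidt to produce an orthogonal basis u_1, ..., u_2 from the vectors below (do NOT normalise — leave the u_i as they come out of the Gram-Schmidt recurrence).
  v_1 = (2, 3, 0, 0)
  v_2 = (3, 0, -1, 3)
Orthogonal basis:
  u_1 = (2, 3, 0, 0)
  u_2 = (27/13, -18/13, -1, 3)

Apply the Gram-Schmidt recurrence
  u_1 = v_1
  u_i = v_i − Σ_{j<i} ((v_i · u_j) / (u_j · u_j)) · u_j.

Step by step this gives:
  u_1 = (2, 3, 0, 0)
  u_2 = (27/13, -18/13, -1, 3)

Orthogonality check:
  u_2 · u_1 = 0 (should be 0)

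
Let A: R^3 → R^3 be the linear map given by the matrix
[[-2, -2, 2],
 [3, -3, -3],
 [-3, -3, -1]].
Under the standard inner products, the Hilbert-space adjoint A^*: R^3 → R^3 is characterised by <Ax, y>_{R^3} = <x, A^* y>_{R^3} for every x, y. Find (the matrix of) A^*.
A^* = A^T =
[[-2, 3, -3],
 [-2, -3, -3],
 [2, -3, -1]]

For real matrices with standard dot products, the defining identity <Ax, y> = <x, A^* y> gives (Ax)^T y = x^T (A^*) y, i.e. x^T A^T y = x^T (A^*) y. Since this holds for all x, y, we must have A^* = A^T. Therefore
A^* =
[[-2, 3, -3],
 [-2, -3, -3],
 [2, -3, -1]].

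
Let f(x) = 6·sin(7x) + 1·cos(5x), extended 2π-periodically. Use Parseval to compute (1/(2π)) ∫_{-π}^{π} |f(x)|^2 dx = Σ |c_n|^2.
Σ |c_n|^2 = 37/2

Expand |f|^2 and use orthogonality of {sin(nx), cos(mx)} on [-π, π]:
  ∫_{-π}^{π} sin(nx)^2 dx = π, ∫ cos(mx)^2 dx = π, and cross terms integrate to 0.
So ∫_{-π}^{π} f(x)^2 dx = 6^2 · π + 1^2 · π = (36 + 1)π.
Divide by 2π: (36 + 1)/2 = 37/2.
By Parseval, this equals Σ |c_n|^2.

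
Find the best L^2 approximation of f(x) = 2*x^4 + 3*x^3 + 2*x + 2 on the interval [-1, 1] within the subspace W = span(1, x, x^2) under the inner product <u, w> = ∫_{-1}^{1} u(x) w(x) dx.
g(x) = 12*x^2/7 + 19*x/5 + 64/35

The best approximation g ∈ W is the orthogonal projection of f onto W. Writing g = a_0 + a_1 x + a_2 x^2, the coefficients solve the normal equations G · a = b where
  G_{ij} = <φ_i, φ_j> and b_i = <f, φ_i>, with φ_0 = 1, φ_1 = x, φ_2 = x^2.
G =
  [2, 0, 2/3]
  [0, 2/3, 0]
  [2/3, 0, 2/5],
b = (24/5, 38/15, 40/21).
Solving gives a_0 = 64/35, a_1 = 19/5, a_2 = 12/7, so
  g(x) = 12*x^2/7 + 19*x/5 + 64/35.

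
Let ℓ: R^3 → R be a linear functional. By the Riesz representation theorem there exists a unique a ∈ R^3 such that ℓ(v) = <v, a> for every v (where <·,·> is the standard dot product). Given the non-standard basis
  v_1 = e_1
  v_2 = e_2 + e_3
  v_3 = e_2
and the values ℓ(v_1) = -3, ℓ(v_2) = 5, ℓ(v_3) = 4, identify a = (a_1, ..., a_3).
a = (-3, 4, 1)

Write a = (a_1, ..., a_3) in the standard basis. For each basis vector v_i, ℓ(v_i) = <v_i, a> is a linear equation in the a_j's. Collect the n equations into a matrix system V a = ℓ, where row i of V is v_i (expressed in the standard basis). Since V is invertible (lower-triangular with 1s on the diagonal, up to permutation), solve by back-substitution:
  V =
[[1, 0, 0],
 [0, 1, 1],
 [0, 1, 0]]
  V a = (-3, 5, 4)
Solving gives a = (-3, 4, 1).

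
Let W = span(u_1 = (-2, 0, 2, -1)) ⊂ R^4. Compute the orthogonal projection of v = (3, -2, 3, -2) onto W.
proj_W(v) = (-4/9, 0, 4/9, -2/9)

Set up U = [u_1 | ... | u_1] ∈ R^(4×1). The projector onto W = col(U) is P = U (U^T U)^(-1) U^T.
Compute U^T U =
  [9],
and U^T v = (2).
Solve U^T U · c = U^T v for the coefficients: c = (2/9). The projection is proj_W(v) = U c.
Check: (v - proj_W(v)) · u_1 = 0  (should be 0).
Result: proj_W(v) = (-4/9, 0, 4/9, -2/9).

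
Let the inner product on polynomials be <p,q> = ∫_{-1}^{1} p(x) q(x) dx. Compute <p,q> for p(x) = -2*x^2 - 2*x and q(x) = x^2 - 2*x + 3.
<p,q> = -32/15

Expand the product: p(x)·q(x) = -2*x^4 + 2*x^3 - 2*x^2 - 6*x.
∫_{-1}^{1} of each monomial x^k gives [2/(k+1) if k even, 0 if k odd]. Integrating term-by-term (or equivalently evaluating the antiderivative F(x) = -2*x^5/5 + x^4/2 - 2*x^3/3 - 3*x^2 at the endpoints):
  F(1) − F(−1) = -107/30 − (-43/30) = -32/15.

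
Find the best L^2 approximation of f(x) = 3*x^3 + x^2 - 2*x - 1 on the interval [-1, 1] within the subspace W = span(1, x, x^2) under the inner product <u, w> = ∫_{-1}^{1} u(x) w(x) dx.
g(x) = x^2 - x/5 - 1

The best approximation g ∈ W is the orthogonal projection of f onto W. Writing g = a_0 + a_1 x + a_2 x^2, the coefficients solve the normal equations G · a = b where
  G_{ij} = <φ_i, φ_j> and b_i = <f, φ_i>, with φ_0 = 1, φ_1 = x, φ_2 = x^2.
G =
  [2, 0, 2/3]
  [0, 2/3, 0]
  [2/3, 0, 2/5],
b = (-4/3, -2/15, -4/15).
Solving gives a_0 = -1, a_1 = -1/5, a_2 = 1, so
  g(x) = x^2 - x/5 - 1.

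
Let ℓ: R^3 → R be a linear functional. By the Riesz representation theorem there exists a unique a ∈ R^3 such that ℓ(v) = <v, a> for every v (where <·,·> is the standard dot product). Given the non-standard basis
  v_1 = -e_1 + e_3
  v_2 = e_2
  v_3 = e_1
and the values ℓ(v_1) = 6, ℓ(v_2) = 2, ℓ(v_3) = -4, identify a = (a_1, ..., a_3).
a = (-4, 2, 2)

Write a = (a_1, ..., a_3) in the standard basis. For each basis vector v_i, ℓ(v_i) = <v_i, a> is a linear equation in the a_j's. Collect the n equations into a matrix system V a = ℓ, where row i of V is v_i (expressed in the standard basis). Since V is invertible (lower-triangular with 1s on the diagonal, up to permutation), solve by back-substitution:
  V =
[[-1, 0, 1],
 [0, 1, 0],
 [1, 0, 0]]
  V a = (6, 2, -4)
Solving gives a = (-4, 2, 2).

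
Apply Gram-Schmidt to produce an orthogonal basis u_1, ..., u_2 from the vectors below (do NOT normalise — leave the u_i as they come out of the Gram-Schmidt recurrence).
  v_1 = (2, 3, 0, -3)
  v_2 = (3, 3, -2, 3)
Orthogonal basis:
  u_1 = (2, 3, 0, -3)
  u_2 = (27/11, 24/11, -2, 42/11)

Apply the Gram-Schmidt recurrence
  u_1 = v_1
  u_i = v_i − Σ_{j<i} ((v_i · u_j) / (u_j · u_j)) · u_j.

Step by step this gives:
  u_1 = (2, 3, 0, -3)
  u_2 = (27/11, 24/11, -2, 42/11)

Orthogonality check:
  u_2 · u_1 = 0 (should be 0)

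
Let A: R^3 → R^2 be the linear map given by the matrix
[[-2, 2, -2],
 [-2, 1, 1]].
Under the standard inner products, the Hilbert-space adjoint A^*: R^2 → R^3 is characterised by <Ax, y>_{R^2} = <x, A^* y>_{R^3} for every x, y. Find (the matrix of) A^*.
A^* = A^T =
[[-2, -2],
 [2, 1],
 [-2, 1]]

For real matrices with standard dot products, the defining identity <Ax, y> = <x, A^* y> gives (Ax)^T y = x^T (A^*) y, i.e. x^T A^T y = x^T (A^*) y. Since this holds for all x, y, we must have A^* = A^T. Therefore
A^* =
[[-2, -2],
 [2, 1],
 [-2, 1]].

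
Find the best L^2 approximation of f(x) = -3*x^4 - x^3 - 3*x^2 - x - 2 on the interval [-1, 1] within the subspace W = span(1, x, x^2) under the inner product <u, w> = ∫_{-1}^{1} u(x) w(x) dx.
g(x) = -39*x^2/7 - 8*x/5 - 61/35

The best approximation g ∈ W is the orthogonal projection of f onto W. Writing g = a_0 + a_1 x + a_2 x^2, the coefficients solve the normal equations G · a = b where
  G_{ij} = <φ_i, φ_j> and b_i = <f, φ_i>, with φ_0 = 1, φ_1 = x, φ_2 = x^2.
G =
  [2, 0, 2/3]
  [0, 2/3, 0]
  [2/3, 0, 2/5],
b = (-36/5, -16/15, -356/105).
Solving gives a_0 = -61/35, a_1 = -8/5, a_2 = -39/7, so
  g(x) = -39*x^2/7 - 8*x/5 - 61/35.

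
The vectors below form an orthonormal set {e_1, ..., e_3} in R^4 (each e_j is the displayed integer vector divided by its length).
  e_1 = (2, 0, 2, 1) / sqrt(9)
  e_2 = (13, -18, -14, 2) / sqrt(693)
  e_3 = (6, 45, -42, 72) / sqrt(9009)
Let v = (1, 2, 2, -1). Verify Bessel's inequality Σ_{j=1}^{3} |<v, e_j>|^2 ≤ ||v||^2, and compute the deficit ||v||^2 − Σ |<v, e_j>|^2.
Σ |<v, e_j>|^2 = 94/13; ||v||^2 = 10; deficit = 36/13

Write each e_j = u_j / sqrt(<u_j, u_j>) where u_j is the displayed integer vector. Then <v, e_j> = <v, u_j> / sqrt(<u_j, u_j>), so |<v, e_j>|^2 = <v, u_j>^2 / <u_j, u_j>.
Coefficients: <v, e_1> = 5/sqrt(9), <v, e_2> = -53/sqrt(693), <v, e_3> = -60/sqrt(9009).
Square and sum: Σ |<v, e_j>|^2 = 94/13.
Compute ||v||^2 = v·v = 10.
Deficit = 10 − 94/13 = 36/13 ≥ 0, confirming Bessel's inequality. (The deficit equals ||v − Σ <v,e_j> e_j||^2, the squared distance from v to span{e_j}.)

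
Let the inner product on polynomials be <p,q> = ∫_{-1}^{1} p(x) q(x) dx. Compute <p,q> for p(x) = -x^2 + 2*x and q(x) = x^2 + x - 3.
<p,q> = 44/15

Expand the product: p(x)·q(x) = -x^4 + x^3 + 5*x^2 - 6*x.
∫_{-1}^{1} of each monomial x^k gives [2/(k+1) if k even, 0 if k odd]. Integrating term-by-term (or equivalently evaluating the antiderivative F(x) = -x^5/5 + x^4/4 + 5*x^3/3 - 3*x^2 at the endpoints):
  F(1) − F(−1) = -77/60 − (-253/60) = 44/15.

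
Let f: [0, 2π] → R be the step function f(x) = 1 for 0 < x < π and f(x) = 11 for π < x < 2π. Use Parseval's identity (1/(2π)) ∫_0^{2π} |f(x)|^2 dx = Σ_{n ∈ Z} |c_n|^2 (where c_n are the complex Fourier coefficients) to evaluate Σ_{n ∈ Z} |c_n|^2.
Σ |c_n|^2 = 61

Parseval equates the L^2 energy of f (normalised by 1/(2π)) with the ℓ^2 sum of its Fourier coefficients: (1/(2π)) ∫_0^{2π} |f|^2 = Σ |c_n|^2.
Compute the left side: (1/(2π)) [∫_0^π 1^2 dx + ∫_π^{2π} 11^2 dx] = (1/(2π)) · (1π + 121π) = (1 + 121)/2 = 61.
So Σ_{n ∈ Z} |c_n|^2 = 61.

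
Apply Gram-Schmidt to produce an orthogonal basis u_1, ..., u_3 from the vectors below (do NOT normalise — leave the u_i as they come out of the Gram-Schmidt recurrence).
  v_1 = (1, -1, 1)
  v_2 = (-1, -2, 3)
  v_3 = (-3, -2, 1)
Orthogonal basis:
  u_1 = (1, -1, 1)
  u_2 = (-7/3, -2/3, 5/3)
  u_3 = (-4/13, -16/13, -12/13)

Apply the Gram-Schmidt recurrence
  u_1 = v_1
  u_i = v_i − Σ_{j<i} ((v_i · u_j) / (u_j · u_j)) · u_j.

Step by step this gives:
  u_1 = (1, -1, 1)
  u_2 = (-7/3, -2/3, 5/3)
  u_3 = (-4/13, -16/13, -12/13)

Orthogonality check:
  u_2 · u_1 = 0 (should be 0)
  u_3 · u_1 = 0 (should be 0)
  u_3 · u_2 = 0 (should be 0)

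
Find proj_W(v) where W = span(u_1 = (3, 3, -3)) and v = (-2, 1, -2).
proj_W(v) = (1/3, 1/3, -1/3)

Set up U = [u_1 | ... | u_1] ∈ R^(3×1). The projector onto W = col(U) is P = U (U^T U)^(-1) U^T.
Compute U^T U =
  [27],
and U^T v = (3).
Solve U^T U · c = U^T v for the coefficients: c = (1/9). The projection is proj_W(v) = U c.
Check: (v - proj_W(v)) · u_1 = 0  (should be 0).
Result: proj_W(v) = (1/3, 1/3, -1/3).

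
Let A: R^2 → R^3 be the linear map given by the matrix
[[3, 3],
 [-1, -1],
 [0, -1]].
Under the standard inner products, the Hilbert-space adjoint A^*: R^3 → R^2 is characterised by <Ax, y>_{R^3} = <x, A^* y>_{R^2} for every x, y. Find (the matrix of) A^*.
A^* = A^T =
[[3, -1, 0],
 [3, -1, -1]]

For real matrices with standard dot products, the defining identity <Ax, y> = <x, A^* y> gives (Ax)^T y = x^T (A^*) y, i.e. x^T A^T y = x^T (A^*) y. Since this holds for all x, y, we must have A^* = A^T. Therefore
A^* =
[[3, -1, 0],
 [3, -1, -1]].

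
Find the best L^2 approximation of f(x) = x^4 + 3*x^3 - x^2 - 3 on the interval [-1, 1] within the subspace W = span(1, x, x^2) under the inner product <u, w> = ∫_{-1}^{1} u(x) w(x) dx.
g(x) = -x^2/7 + 9*x/5 - 108/35

The best approximation g ∈ W is the orthogonal projection of f onto W. Writing g = a_0 + a_1 x + a_2 x^2, the coefficients solve the normal equations G · a = b where
  G_{ij} = <φ_i, φ_j> and b_i = <f, φ_i>, with φ_0 = 1, φ_1 = x, φ_2 = x^2.
G =
  [2, 0, 2/3]
  [0, 2/3, 0]
  [2/3, 0, 2/5],
b = (-94/15, 6/5, -74/35).
Solving gives a_0 = -108/35, a_1 = 9/5, a_2 = -1/7, so
  g(x) = -x^2/7 + 9*x/5 - 108/35.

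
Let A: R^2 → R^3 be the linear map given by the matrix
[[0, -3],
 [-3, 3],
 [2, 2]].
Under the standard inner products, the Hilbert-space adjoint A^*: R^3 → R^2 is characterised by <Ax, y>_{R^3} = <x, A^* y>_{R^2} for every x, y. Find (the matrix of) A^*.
A^* = A^T =
[[0, -3, 2],
 [-3, 3, 2]]

For real matrices with standard dot products, the defining identity <Ax, y> = <x, A^* y> gives (Ax)^T y = x^T (A^*) y, i.e. x^T A^T y = x^T (A^*) y. Since this holds for all x, y, we must have A^* = A^T. Therefore
A^* =
[[0, -3, 2],
 [-3, 3, 2]].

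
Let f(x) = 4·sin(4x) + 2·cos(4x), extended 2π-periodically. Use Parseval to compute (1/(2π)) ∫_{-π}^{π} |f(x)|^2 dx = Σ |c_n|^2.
Σ |c_n|^2 = 10

Expand |f|^2 and use orthogonality of {sin(nx), cos(mx)} on [-π, π]:
  ∫_{-π}^{π} sin(nx)^2 dx = π, ∫ cos(mx)^2 dx = π, and cross terms integrate to 0.
So ∫_{-π}^{π} f(x)^2 dx = 4^2 · π + 2^2 · π = (16 + 4)π.
Divide by 2π: (16 + 4)/2 = 10.
By Parseval, this equals Σ |c_n|^2.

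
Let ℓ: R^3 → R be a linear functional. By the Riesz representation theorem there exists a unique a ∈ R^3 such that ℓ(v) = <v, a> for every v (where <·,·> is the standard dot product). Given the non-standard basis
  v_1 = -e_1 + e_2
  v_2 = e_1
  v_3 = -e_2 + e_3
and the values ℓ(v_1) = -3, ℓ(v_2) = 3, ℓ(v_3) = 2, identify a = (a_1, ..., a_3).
a = (3, 0, 2)

Write a = (a_1, ..., a_3) in the standard basis. For each basis vector v_i, ℓ(v_i) = <v_i, a> is a linear equation in the a_j's. Collect the n equations into a matrix system V a = ℓ, where row i of V is v_i (expressed in the standard basis). Since V is invertible (lower-triangular with 1s on the diagonal, up to permutation), solve by back-substitution:
  V =
[[-1, 1, 0],
 [1, 0, 0],
 [0, -1, 1]]
  V a = (-3, 3, 2)
Solving gives a = (3, 0, 2).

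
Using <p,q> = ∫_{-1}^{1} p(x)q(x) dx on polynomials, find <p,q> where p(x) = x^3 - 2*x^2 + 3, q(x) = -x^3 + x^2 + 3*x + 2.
<p,q> = 1202/105

Expand the product: p(x)·q(x) = -x^6 + 3*x^5 + x^4 - 7*x^3 - x^2 + 9*x + 6.
∫_{-1}^{1} of each monomial x^k gives [2/(k+1) if k even, 0 if k odd]. Integrating term-by-term (or equivalently evaluating the antiderivative F(x) = -x^7/7 + x^6/2 + x^5/5 - 7*x^4/4 - x^3/3 + 9*x^2/2 + 6*x at the endpoints):
  F(1) − F(−1) = 3769/420 − (-1039/420) = 1202/105.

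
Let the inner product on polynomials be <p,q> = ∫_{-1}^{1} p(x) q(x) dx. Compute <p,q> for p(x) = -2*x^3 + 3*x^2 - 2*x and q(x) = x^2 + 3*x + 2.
<p,q> = -6/5

Expand the product: p(x)·q(x) = -2*x^5 - 3*x^4 + 3*x^3 - 4*x.
∫_{-1}^{1} of each monomial x^k gives [2/(k+1) if k even, 0 if k odd]. Integrating term-by-term (or equivalently evaluating the antiderivative F(x) = -x^6/3 - 3*x^5/5 + 3*x^4/4 - 2*x^2 at the endpoints):
  F(1) − F(−1) = -131/60 − (-59/60) = -6/5.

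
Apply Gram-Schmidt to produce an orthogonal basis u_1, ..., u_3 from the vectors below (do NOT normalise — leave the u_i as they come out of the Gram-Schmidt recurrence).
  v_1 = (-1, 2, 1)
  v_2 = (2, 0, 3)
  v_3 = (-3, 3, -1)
Orthogonal basis:
  u_1 = (-1, 2, 1)
  u_2 = (13/6, -1/3, 17/6)
  u_3 = (6/77, 5/77, -4/77)

Apply the Gram-Schmidt recurrence
  u_1 = v_1
  u_i = v_i − Σ_{j<i} ((v_i · u_j) / (u_j · u_j)) · u_j.

Step by step this gives:
  u_1 = (-1, 2, 1)
  u_2 = (13/6, -1/3, 17/6)
  u_3 = (6/77, 5/77, -4/77)

Orthogonality check:
  u_2 · u_1 = 0 (should be 0)
  u_3 · u_1 = 0 (should be 0)
  u_3 · u_2 = 0 (should be 0)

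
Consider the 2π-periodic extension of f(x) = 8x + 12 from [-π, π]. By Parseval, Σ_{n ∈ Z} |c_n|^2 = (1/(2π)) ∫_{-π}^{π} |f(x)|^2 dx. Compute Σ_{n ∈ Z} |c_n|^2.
Σ |c_n|^2 = 64π^2/3 + 144

Expand and integrate term by term over [-π, π]:
  ∫ (8x)^2 dx = 64·(2π^3/3); ∫ 2·8·(12)·x dx = 0 (odd integrand); ∫ 12^2 dx = 144·2π.
So (1/(2π)) ∫_{-π}^{π} (8x + 12)^2 dx = 64π^2/3 + 144 = 64π^2/3 + 144.
Parseval ⇒ Σ |c_n|^2 = 64π^2/3 + 144.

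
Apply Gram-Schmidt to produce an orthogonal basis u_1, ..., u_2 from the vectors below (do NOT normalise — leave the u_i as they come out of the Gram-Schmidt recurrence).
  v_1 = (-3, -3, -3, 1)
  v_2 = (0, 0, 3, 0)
Orthogonal basis:
  u_1 = (-3, -3, -3, 1)
  u_2 = (-27/28, -27/28, 57/28, 9/28)

Apply the Gram-Schmidt recurrence
  u_1 = v_1
  u_i = v_i − Σ_{j<i} ((v_i · u_j) / (u_j · u_j)) · u_j.

Step by step this gives:
  u_1 = (-3, -3, -3, 1)
  u_2 = (-27/28, -27/28, 57/28, 9/28)

Orthogonality check:
  u_2 · u_1 = 0 (should be 0)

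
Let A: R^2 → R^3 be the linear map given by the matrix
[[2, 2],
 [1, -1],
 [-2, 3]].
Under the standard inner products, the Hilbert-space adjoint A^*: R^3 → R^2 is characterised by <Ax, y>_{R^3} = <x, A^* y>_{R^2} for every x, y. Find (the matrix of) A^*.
A^* = A^T =
[[2, 1, -2],
 [2, -1, 3]]

For real matrices with standard dot products, the defining identity <Ax, y> = <x, A^* y> gives (Ax)^T y = x^T (A^*) y, i.e. x^T A^T y = x^T (A^*) y. Since this holds for all x, y, we must have A^* = A^T. Therefore
A^* =
[[2, 1, -2],
 [2, -1, 3]].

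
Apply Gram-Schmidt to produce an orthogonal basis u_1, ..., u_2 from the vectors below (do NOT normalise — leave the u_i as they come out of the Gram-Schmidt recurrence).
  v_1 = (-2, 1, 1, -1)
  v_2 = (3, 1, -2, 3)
Orthogonal basis:
  u_1 = (-2, 1, 1, -1)
  u_2 = (1/7, 17/7, -4/7, 11/7)

Apply the Gram-Schmidt recurrence
  u_1 = v_1
  u_i = v_i − Σ_{j<i} ((v_i · u_j) / (u_j · u_j)) · u_j.

Step by step this gives:
  u_1 = (-2, 1, 1, -1)
  u_2 = (1/7, 17/7, -4/7, 11/7)

Orthogonality check:
  u_2 · u_1 = 0 (should be 0)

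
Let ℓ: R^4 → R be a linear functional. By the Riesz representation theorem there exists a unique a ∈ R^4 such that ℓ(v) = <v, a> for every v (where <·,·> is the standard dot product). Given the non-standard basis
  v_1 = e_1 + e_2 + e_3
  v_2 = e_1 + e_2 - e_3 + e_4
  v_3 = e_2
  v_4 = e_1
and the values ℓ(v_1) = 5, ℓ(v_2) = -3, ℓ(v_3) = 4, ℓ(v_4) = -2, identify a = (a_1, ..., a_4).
a = (-2, 4, 3, -2)

Write a = (a_1, ..., a_4) in the standard basis. For each basis vector v_i, ℓ(v_i) = <v_i, a> is a linear equation in the a_j's. Collect the n equations into a matrix system V a = ℓ, where row i of V is v_i (expressed in the standard basis). Since V is invertible (lower-triangular with 1s on the diagonal, up to permutation), solve by back-substitution:
  V =
[[1, 1, 1, 0],
 [1, 1, -1, 1],
 [0, 1, 0, 0],
 [1, 0, 0, 0]]
  V a = (5, -3, 4, -2)
Solving gives a = (-2, 4, 3, -2).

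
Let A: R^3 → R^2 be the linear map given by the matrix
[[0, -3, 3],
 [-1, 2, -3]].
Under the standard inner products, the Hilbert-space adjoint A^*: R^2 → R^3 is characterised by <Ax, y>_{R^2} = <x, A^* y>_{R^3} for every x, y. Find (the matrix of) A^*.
A^* = A^T =
[[0, -1],
 [-3, 2],
 [3, -3]]

For real matrices with standard dot products, the defining identity <Ax, y> = <x, A^* y> gives (Ax)^T y = x^T (A^*) y, i.e. x^T A^T y = x^T (A^*) y. Since this holds for all x, y, we must have A^* = A^T. Therefore
A^* =
[[0, -1],
 [-3, 2],
 [3, -3]].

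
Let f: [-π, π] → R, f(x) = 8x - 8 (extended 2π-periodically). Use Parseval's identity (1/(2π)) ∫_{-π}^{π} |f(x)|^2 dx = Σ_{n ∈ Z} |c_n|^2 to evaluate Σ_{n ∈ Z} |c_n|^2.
Σ |c_n|^2 = 64π^2/3 + 64

Expand and integrate term by term over [-π, π]:
  ∫ (8x)^2 dx = 64·(2π^3/3); ∫ 2·8·(-8)·x dx = 0 (odd integrand); ∫ (-8)^2 dx = 64·2π.
So (1/(2π)) ∫_{-π}^{π} (8x - 8)^2 dx = 64π^2/3 + 64 = 64π^2/3 + 64.
Parseval ⇒ Σ |c_n|^2 = 64π^2/3 + 64.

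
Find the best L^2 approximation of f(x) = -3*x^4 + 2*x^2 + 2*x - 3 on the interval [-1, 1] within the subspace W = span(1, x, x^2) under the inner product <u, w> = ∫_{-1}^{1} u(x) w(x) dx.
g(x) = -4*x^2/7 + 2*x - 96/35

The best approximation g ∈ W is the orthogonal projection of f onto W. Writing g = a_0 + a_1 x + a_2 x^2, the coefficients solve the normal equations G · a = b where
  G_{ij} = <φ_i, φ_j> and b_i = <f, φ_i>, with φ_0 = 1, φ_1 = x, φ_2 = x^2.
G =
  [2, 0, 2/3]
  [0, 2/3, 0]
  [2/3, 0, 2/5],
b = (-88/15, 4/3, -72/35).
Solving gives a_0 = -96/35, a_1 = 2, a_2 = -4/7, so
  g(x) = -4*x^2/7 + 2*x - 96/35.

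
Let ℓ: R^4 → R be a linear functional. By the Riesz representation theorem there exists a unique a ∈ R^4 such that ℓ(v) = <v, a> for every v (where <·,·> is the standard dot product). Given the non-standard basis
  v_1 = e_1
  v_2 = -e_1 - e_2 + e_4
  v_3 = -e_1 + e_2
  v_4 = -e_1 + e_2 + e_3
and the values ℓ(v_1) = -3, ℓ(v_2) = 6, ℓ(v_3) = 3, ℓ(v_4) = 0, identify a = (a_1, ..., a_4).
a = (-3, 0, -3, 3)

Write a = (a_1, ..., a_4) in the standard basis. For each basis vector v_i, ℓ(v_i) = <v_i, a> is a linear equation in the a_j's. Collect the n equations into a matrix system V a = ℓ, where row i of V is v_i (expressed in the standard basis). Since V is invertible (lower-triangular with 1s on the diagonal, up to permutation), solve by back-substitution:
  V =
[[1, 0, 0, 0],
 [-1, -1, 0, 1],
 [-1, 1, 0, 0],
 [-1, 1, 1, 0]]
  V a = (-3, 6, 3, 0)
Solving gives a = (-3, 0, -3, 3).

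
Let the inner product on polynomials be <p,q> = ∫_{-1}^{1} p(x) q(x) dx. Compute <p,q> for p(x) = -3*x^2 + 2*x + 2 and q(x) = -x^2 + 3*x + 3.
<p,q> = 148/15

Expand the product: p(x)·q(x) = 3*x^4 - 11*x^3 - 5*x^2 + 12*x + 6.
∫_{-1}^{1} of each monomial x^k gives [2/(k+1) if k even, 0 if k odd]. Integrating term-by-term (or equivalently evaluating the antiderivative F(x) = 3*x^5/5 - 11*x^4/4 - 5*x^3/3 + 6*x^2 + 6*x at the endpoints):
  F(1) − F(−1) = 491/60 − (-101/60) = 148/15.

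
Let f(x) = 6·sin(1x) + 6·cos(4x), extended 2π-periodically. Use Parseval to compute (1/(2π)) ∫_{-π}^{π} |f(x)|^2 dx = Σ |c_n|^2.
Σ |c_n|^2 = 36

Expand |f|^2 and use orthogonality of {sin(nx), cos(mx)} on [-π, π]:
  ∫_{-π}^{π} sin(nx)^2 dx = π, ∫ cos(mx)^2 dx = π, and cross terms integrate to 0.
So ∫_{-π}^{π} f(x)^2 dx = 6^2 · π + 6^2 · π = (36 + 36)π.
Divide by 2π: (36 + 36)/2 = 36.
By Parseval, this equals Σ |c_n|^2.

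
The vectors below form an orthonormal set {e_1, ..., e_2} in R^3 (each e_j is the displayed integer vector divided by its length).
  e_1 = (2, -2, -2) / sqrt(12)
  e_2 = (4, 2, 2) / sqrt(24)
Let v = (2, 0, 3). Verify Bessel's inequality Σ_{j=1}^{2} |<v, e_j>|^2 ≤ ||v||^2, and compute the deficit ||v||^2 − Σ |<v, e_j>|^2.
Σ |<v, e_j>|^2 = 17/2; ||v||^2 = 13; deficit = 9/2

Write each e_j = u_j / sqrt(<u_j, u_j>) where u_j is the displayed integer vector. Then <v, e_j> = <v, u_j> / sqrt(<u_j, u_j>), so |<v, e_j>|^2 = <v, u_j>^2 / <u_j, u_j>.
Coefficients: <v, e_1> = -2/sqrt(12), <v, e_2> = 14/sqrt(24).
Square and sum: Σ |<v, e_j>|^2 = 17/2.
Compute ||v||^2 = v·v = 13.
Deficit = 13 − 17/2 = 9/2 ≥ 0, confirming Bessel's inequality. (The deficit equals ||v − Σ <v,e_j> e_j||^2, the squared distance from v to span{e_j}.)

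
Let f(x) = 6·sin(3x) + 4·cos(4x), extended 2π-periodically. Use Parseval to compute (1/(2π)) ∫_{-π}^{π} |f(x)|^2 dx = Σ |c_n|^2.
Σ |c_n|^2 = 26

Expand |f|^2 and use orthogonality of {sin(nx), cos(mx)} on [-π, π]:
  ∫_{-π}^{π} sin(nx)^2 dx = π, ∫ cos(mx)^2 dx = π, and cross terms integrate to 0.
So ∫_{-π}^{π} f(x)^2 dx = 6^2 · π + 4^2 · π = (36 + 16)π.
Divide by 2π: (36 + 16)/2 = 26.
By Parseval, this equals Σ |c_n|^2.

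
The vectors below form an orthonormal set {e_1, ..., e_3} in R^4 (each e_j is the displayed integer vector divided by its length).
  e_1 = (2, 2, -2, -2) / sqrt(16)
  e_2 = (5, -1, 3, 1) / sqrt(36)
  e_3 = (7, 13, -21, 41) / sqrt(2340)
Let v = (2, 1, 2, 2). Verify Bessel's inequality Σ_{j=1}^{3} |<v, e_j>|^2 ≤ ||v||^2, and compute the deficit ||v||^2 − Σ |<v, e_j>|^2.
Σ |<v, e_j>|^2 = 2651/260; ||v||^2 = 13; deficit = 729/260

Write each e_j = u_j / sqrt(<u_j, u_j>) where u_j is the displayed integer vector. Then <v, e_j> = <v, u_j> / sqrt(<u_j, u_j>), so |<v, e_j>|^2 = <v, u_j>^2 / <u_j, u_j>.
Coefficients: <v, e_1> = -2/sqrt(16), <v, e_2> = 17/sqrt(36), <v, e_3> = 67/sqrt(2340).
Square and sum: Σ |<v, e_j>|^2 = 2651/260.
Compute ||v||^2 = v·v = 13.
Deficit = 13 − 2651/260 = 729/260 ≥ 0, confirming Bessel's inequality. (The deficit equals ||v − Σ <v,e_j> e_j||^2, the squared distance from v to span{e_j}.)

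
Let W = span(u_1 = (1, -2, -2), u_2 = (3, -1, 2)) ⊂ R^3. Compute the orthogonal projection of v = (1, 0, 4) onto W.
proj_W(v) = (209/125, 112/125, 86/25)

Set up U = [u_1 | ... | u_2] ∈ R^(3×2). The projector onto W = col(U) is P = U (U^T U)^(-1) U^T.
Compute U^T U =
  [9, 1]
  [1, 14],
and U^T v = (-7, 11).
Solve U^T U · c = U^T v for the coefficients: c = (-109/125, 106/125). The projection is proj_W(v) = U c.
Check: (v - proj_W(v)) · u_1 = 0  (should be 0).
Check: (v - proj_W(v)) · u_2 = 0  (should be 0).
Result: proj_W(v) = (209/125, 112/125, 86/25).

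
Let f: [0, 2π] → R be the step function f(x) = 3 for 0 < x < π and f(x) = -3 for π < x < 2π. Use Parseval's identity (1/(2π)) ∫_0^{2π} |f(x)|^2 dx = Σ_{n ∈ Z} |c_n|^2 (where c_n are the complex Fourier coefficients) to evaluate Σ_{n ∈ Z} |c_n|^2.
Σ |c_n|^2 = 9

Parseval equates the L^2 energy of f (normalised by 1/(2π)) with the ℓ^2 sum of its Fourier coefficients: (1/(2π)) ∫_0^{2π} |f|^2 = Σ |c_n|^2.
Compute the left side: (1/(2π)) [∫_0^π 3^2 dx + ∫_π^{2π} (-3)^2 dx] = (1/(2π)) · (9π + 9π) = (9 + 9)/2 = 9.
So Σ_{n ∈ Z} |c_n|^2 = 9.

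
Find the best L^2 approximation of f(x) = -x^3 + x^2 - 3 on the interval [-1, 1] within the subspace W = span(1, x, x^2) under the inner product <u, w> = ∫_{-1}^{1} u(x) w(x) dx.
g(x) = x^2 - 3*x/5 - 3

The best approximation g ∈ W is the orthogonal projection of f onto W. Writing g = a_0 + a_1 x + a_2 x^2, the coefficients solve the normal equations G · a = b where
  G_{ij} = <φ_i, φ_j> and b_i = <f, φ_i>, with φ_0 = 1, φ_1 = x, φ_2 = x^2.
G =
  [2, 0, 2/3]
  [0, 2/3, 0]
  [2/3, 0, 2/5],
b = (-16/3, -2/5, -8/5).
Solving gives a_0 = -3, a_1 = -3/5, a_2 = 1, so
  g(x) = x^2 - 3*x/5 - 3.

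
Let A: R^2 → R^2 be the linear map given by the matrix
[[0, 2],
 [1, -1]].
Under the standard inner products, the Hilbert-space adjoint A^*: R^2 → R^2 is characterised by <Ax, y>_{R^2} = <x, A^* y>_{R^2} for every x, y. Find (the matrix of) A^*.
A^* = A^T =
[[0, 1],
 [2, -1]]

For real matrices with standard dot products, the defining identity <Ax, y> = <x, A^* y> gives (Ax)^T y = x^T (A^*) y, i.e. x^T A^T y = x^T (A^*) y. Since this holds for all x, y, we must have A^* = A^T. Therefore
A^* =
[[0, 1],
 [2, -1]].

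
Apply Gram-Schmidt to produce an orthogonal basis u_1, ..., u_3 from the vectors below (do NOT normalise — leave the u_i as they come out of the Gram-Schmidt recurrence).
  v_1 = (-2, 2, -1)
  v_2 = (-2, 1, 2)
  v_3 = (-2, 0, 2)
Orthogonal basis:
  u_1 = (-2, 2, -1)
  u_2 = (-10/9, 1/9, 22/9)
  u_3 = (-6/13, -36/65, -12/65)

Apply the Gram-Schmidt recurrence
  u_1 = v_1
  u_i = v_i − Σ_{j<i} ((v_i · u_j) / (u_j · u_j)) · u_j.

Step by step this gives:
  u_1 = (-2, 2, -1)
  u_2 = (-10/9, 1/9, 22/9)
  u_3 = (-6/13, -36/65, -12/65)

Orthogonality check:
  u_2 · u_1 = 0 (should be 0)
  u_3 · u_1 = 0 (should be 0)
  u_3 · u_2 = 0 (should be 0)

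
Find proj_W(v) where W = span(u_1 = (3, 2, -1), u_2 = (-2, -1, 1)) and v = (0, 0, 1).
proj_W(v) = (-1/3, 1/3, 2/3)

Set up U = [u_1 | ... | u_2] ∈ R^(3×2). The projector onto W = col(U) is P = U (U^T U)^(-1) U^T.
Compute U^T U =
  [14, -9]
  [-9, 6],
and U^T v = (-1, 1).
Solve U^T U · c = U^T v for the coefficients: c = (1, 5/3). The projection is proj_W(v) = U c.
Check: (v - proj_W(v)) · u_1 = 0  (should be 0).
Check: (v - proj_W(v)) · u_2 = 0  (should be 0).
Result: proj_W(v) = (-1/3, 1/3, 2/3).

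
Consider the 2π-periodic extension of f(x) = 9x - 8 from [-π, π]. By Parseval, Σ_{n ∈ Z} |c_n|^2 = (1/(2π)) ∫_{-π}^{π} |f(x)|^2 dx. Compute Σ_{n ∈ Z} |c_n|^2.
Σ |c_n|^2 = 27π^2 + 64

Expand and integrate term by term over [-π, π]:
  ∫ (9x)^2 dx = 81·(2π^3/3); ∫ 2·9·(-8)·x dx = 0 (odd integrand); ∫ (-8)^2 dx = 64·2π.
So (1/(2π)) ∫_{-π}^{π} (9x - 8)^2 dx = 81π^2/3 + 64 = 27π^2 + 64.
Parseval ⇒ Σ |c_n|^2 = 27π^2 + 64.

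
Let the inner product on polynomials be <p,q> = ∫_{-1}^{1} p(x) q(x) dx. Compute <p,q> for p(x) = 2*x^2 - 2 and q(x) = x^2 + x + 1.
<p,q> = -16/5

Expand the product: p(x)·q(x) = 2*x^4 + 2*x^3 - 2*x - 2.
∫_{-1}^{1} of each monomial x^k gives [2/(k+1) if k even, 0 if k odd]. Integrating term-by-term (or equivalently evaluating the antiderivative F(x) = 2*x^5/5 + x^4/2 - x^2 - 2*x at the endpoints):
  F(1) − F(−1) = -21/10 − (11/10) = -16/5.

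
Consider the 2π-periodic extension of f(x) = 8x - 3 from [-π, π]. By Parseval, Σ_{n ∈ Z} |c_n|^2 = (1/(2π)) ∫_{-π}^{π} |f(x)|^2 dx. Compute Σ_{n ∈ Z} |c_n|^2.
Σ |c_n|^2 = 64π^2/3 + 9

Expand and integrate term by term over [-π, π]:
  ∫ (8x)^2 dx = 64·(2π^3/3); ∫ 2·8·(-3)·x dx = 0 (odd integrand); ∫ (-3)^2 dx = 9·2π.
So (1/(2π)) ∫_{-π}^{π} (8x - 3)^2 dx = 64π^2/3 + 9 = 64π^2/3 + 9.
Parseval ⇒ Σ |c_n|^2 = 64π^2/3 + 9.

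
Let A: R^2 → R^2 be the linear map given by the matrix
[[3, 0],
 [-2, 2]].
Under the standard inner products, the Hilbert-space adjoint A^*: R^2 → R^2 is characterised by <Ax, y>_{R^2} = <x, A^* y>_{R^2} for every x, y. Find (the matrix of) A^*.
A^* = A^T =
[[3, -2],
 [0, 2]]

For real matrices with standard dot products, the defining identity <Ax, y> = <x, A^* y> gives (Ax)^T y = x^T (A^*) y, i.e. x^T A^T y = x^T (A^*) y. Since this holds for all x, y, we must have A^* = A^T. Therefore
A^* =
[[3, -2],
 [0, 2]].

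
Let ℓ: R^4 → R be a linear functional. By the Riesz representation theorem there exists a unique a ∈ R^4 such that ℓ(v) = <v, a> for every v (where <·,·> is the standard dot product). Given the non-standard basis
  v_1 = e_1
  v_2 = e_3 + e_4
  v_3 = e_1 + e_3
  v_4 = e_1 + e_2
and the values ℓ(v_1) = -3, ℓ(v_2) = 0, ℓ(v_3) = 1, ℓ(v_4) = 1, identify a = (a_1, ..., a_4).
a = (-3, 4, 4, -4)

Write a = (a_1, ..., a_4) in the standard basis. For each basis vector v_i, ℓ(v_i) = <v_i, a> is a linear equation in the a_j's. Collect the n equations into a matrix system V a = ℓ, where row i of V is v_i (expressed in the standard basis). Since V is invertible (lower-triangular with 1s on the diagonal, up to permutation), solve by back-substitution:
  V =
[[1, 0, 0, 0],
 [0, 0, 1, 1],
 [1, 0, 1, 0],
 [1, 1, 0, 0]]
  V a = (-3, 0, 1, 1)
Solving gives a = (-3, 4, 4, -4).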